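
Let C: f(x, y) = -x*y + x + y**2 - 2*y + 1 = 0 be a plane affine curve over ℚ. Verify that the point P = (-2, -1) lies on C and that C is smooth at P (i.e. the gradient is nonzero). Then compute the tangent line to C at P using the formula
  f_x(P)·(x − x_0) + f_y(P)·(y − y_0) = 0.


Tangent line at P: 2*x - 2*y + 2 = 0.

Step 1: f(-2, -1) = 0, so P lies on C.
Step 2: partial derivatives
  f_x(x, y) = 1 - y, f_y(x, y) = -x + 2*y - 2.
  f_x(P) = 2, f_y(P) = -2 (gradient nonzero, so P is smooth).
Step 3: tangent line at P: 2·(x − -2) + -2·(y − -1) = 0.
Expanding: 2*x - 2*y + 2 = 0.


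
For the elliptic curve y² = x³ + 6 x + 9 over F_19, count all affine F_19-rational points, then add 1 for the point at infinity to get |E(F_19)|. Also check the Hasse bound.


Affine points = {(0, 3), (0, 16), (1, 4), (1, 15), (3, 4), (3, 15), (10, 9), (10, 10), (11, 0), (12, 2), (12, 17), (13, 2), (13, 17), (14, 5), (14, 14), (15, 4), (15, 15)}; affine count = 17; |E(F_19)| = 18.

Discriminant check: Δ ∝ 4a³ + 27b² = 4·6³ + 27·9² = 4·216 + 27·81 ≡ 11 (mod 19). Nonzero ⇒ E is nonsingular.
For each x ∈ F_19, compute rhs = x³ + 6·x + 9 mod 19, then count y ∈ F_19 with y² ≡ rhs.
  x = 0: rhs = 9, matching y values: 3, 16 (2 points).
  x = 1: rhs = 16, matching y values: 4, 15 (2 points).
  x = 2: rhs = 10, matching y values: none (0 points).
  x = 3: rhs = 16, matching y values: 4, 15 (2 points).
  x = 4: rhs = 2, matching y values: none (0 points).
  x = 5: rhs = 12, matching y values: none (0 points).
  x = 6: rhs = 14, matching y values: none (0 points).
  x = 7: rhs = 14, matching y values: none (0 points).
  x = 8: rhs = 18, matching y values: none (0 points).
  x = 9: rhs = 13, matching y values: none (0 points).
  x = 10: rhs = 5, matching y values: 9, 10 (2 points).
  x = 11: rhs = 0, matching y values: 0 (1 points).
  x = 12: rhs = 4, matching y values: 2, 17 (2 points).
  x = 13: rhs = 4, matching y values: 2, 17 (2 points).
  x = 14: rhs = 6, matching y values: 5, 14 (2 points).
  x = 15: rhs = 16, matching y values: 4, 15 (2 points).
  x = 16: rhs = 2, matching y values: none (0 points).
  x = 17: rhs = 8, matching y values: none (0 points).
  x = 18: rhs = 2, matching y values: none (0 points).
Total affine count: 17.
Full point count |E(F_19)| = 17 + 1 = 18.
Hasse bound: |18 − (19+1)| = |-2| = 2 ≤ 2√19 ≈ 8.7178 ✓.


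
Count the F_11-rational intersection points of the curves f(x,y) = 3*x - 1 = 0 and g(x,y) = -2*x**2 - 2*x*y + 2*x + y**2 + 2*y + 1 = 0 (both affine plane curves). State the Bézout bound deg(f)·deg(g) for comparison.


Common zeros: ∅; count = 0; Bézout bound = 2.

deg(f) = 1, deg(g) = 2, so Bézout bound = 2.
Scan x ∈ F_11. For each x, list the y ∈ F_11 with f(x, y) ≡ 0 and those with g(x, y) ≡ 0 (mod 11); the common zeros in that column are the intersection.
  x = 0: f ≡ 0 at y ∈ ∅; g ≡ 0 at y ∈ {10}; common: ∅.
  x = 1: f ≡ 0 at y ∈ ∅; g ≡ 0 at y ∈ ∅; common: ∅.
  x = 2: f ≡ 0 at y ∈ ∅; g ≡ 0 at y ∈ {3, 10}; common: ∅.
  x = 3: f ≡ 0 at y ∈ ∅; g ≡ 0 at y ∈ {0, 4}; common: ∅.
  x = 4: f ≡ 0 at y ∈ {0, 1, 2, 3, 4, 5, 6, 7, 8, 9, 10}; g ≡ 0 at y ∈ ∅; common: ∅.
  x = 5: f ≡ 0 at y ∈ ∅; g ≡ 0 at y ∈ {4}; common: ∅.
  x = 6: f ≡ 0 at y ∈ ∅; g ≡ 0 at y ∈ ∅; common: ∅.
  x = 7: f ≡ 0 at y ∈ ∅; g ≡ 0 at y ∈ {3, 9}; common: ∅.
  x = 8: f ≡ 0 at y ∈ ∅; g ≡ 0 at y ∈ ∅; common: ∅.
  x = 9: f ≡ 0 at y ∈ ∅; g ≡ 0 at y ∈ {0, 5}; common: ∅.
  x = 10: f ≡ 0 at y ∈ ∅; g ≡ 0 at y ∈ ∅; common: ∅.
Collecting: common zeros = ∅, so the count is 0.
Comparison with the Bézout bound: 0 ≤ 2 = deg(f)·deg(g), as expected for curves with no common component (the affine F_11-count falls short of the bound because intersections may lie at infinity, over extension fields, or carry multiplicity).


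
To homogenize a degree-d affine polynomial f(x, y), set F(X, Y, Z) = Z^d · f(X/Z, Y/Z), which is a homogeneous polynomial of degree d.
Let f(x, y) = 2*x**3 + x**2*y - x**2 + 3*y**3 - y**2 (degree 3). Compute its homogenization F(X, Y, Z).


F(X, Y, Z) = 2*X**3 + X**2*Y - X**2*Z + 3*Y**3 - Y**2*Z

deg(f) = 3.
Substitute x = X/Z, y = Y/Z into f, then multiply by Z^3.
  monomial 2·x^3·y^0 ↦ 2·X^3·Y^0·Z^0.
  monomial 1·x^2·y^1 ↦ 1·X^2·Y^1·Z^0.
  monomial -1·x^2·y^0 ↦ -1·X^2·Y^0·Z^1.
  monomial 3·x^0·y^3 ↦ 3·X^0·Y^3·Z^0.
  monomial -1·x^0·y^2 ↦ -1·X^0·Y^2·Z^1.
Collecting: F(X, Y, Z) = 2*X**3 + X**2*Y - X**2*Z + 3*Y**3 - Y**2*Z.


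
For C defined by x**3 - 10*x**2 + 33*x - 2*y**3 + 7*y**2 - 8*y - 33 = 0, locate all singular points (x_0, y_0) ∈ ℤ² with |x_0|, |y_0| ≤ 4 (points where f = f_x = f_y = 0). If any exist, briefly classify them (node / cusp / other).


Singular points: {(3, 1)}; classification: node.

Compute partial derivatives:
  f_x = 3*x**2 - 20*x + 33.
  f_y = -6*y**2 + 14*y - 8.
Scan x_0 ∈ {−4, ..., 4}. For each x_0, f_y(x_0, y) is a polynomial in y; find its integer roots y ∈ {−4, ..., 4}, then test f_x and f at those candidates.
  x = -4: f_y(-4, y) = -6*y**2 + 14*y - 8; vanishes at y ∈ {1}. (-4, 1): f_x = 161 ≠ 0.
  x = -3: f_y(-3, y) = -6*y**2 + 14*y - 8; vanishes at y ∈ {1}. (-3, 1): f_x = 120 ≠ 0.
  x = -2: f_y(-2, y) = -6*y**2 + 14*y - 8; vanishes at y ∈ {1}. (-2, 1): f_x = 85 ≠ 0.
  x = -1: f_y(-1, y) = -6*y**2 + 14*y - 8; vanishes at y ∈ {1}. (-1, 1): f_x = 56 ≠ 0.
  x = 0: f_y(0, y) = -6*y**2 + 14*y - 8; vanishes at y ∈ {1}. (0, 1): f_x = 33 ≠ 0.
  x = 1: f_y(1, y) = -6*y**2 + 14*y - 8; vanishes at y ∈ {1}. (1, 1): f_x = 16 ≠ 0.
  x = 2: f_y(2, y) = -6*y**2 + 14*y - 8; vanishes at y ∈ {1}. (2, 1): f_x = 5 ≠ 0.
  x = 3: f_y(3, y) = -6*y**2 + 14*y - 8; vanishes at y ∈ {1}. (3, 1): f_x = 0, f = 0 — SINGULAR.
  x = 4: f_y(4, y) = -6*y**2 + 14*y - 8; vanishes at y ∈ {1}. (4, 1): f_x = 1 ≠ 0.
Only singular point on the grid: (3, 1).
Classify: substitute x = 3 + u, y = 1 + v and expand: f = u**3 - u**2 - 2*v**3 + v**2.
No constant or linear terms (consistent with a singular point). Quadratic part: -u**2 + v**2. Cubic part: u**3 - 2*v**3.
The quadratic part v**2 - u**2 = (v − u)(v + u) splits into two distinct linear factors, so there are two distinct tangent lines y − 1 = ±(x − 3) — this is a node (ordinary double point).
Classification: node.


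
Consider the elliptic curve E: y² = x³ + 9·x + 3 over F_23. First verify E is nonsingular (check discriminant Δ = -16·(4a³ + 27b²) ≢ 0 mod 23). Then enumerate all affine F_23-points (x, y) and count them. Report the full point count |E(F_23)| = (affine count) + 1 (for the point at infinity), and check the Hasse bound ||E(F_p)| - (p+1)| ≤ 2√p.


Affine points = {(0, 7), (0, 16), (1, 6), (1, 17), (2, 11), (2, 12), (5, 9), (5, 14), (7, 8), (7, 15), (8, 9), (8, 14), (9, 10), (9, 13), (10, 9), (10, 14), (17, 3), (17, 20), (19, 8), (19, 15), (20, 8), (20, 15), (21, 0), (22, 4), (22, 19)}; affine count = 25; |E(F_23)| = 26.

Discriminant check: Δ ∝ 4a³ + 27b² = 4·9³ + 27·3² = 4·729 + 27·9 ≡ 8 (mod 23). Nonzero ⇒ E is nonsingular.
For each x ∈ F_23, compute rhs = x³ + 9·x + 3 mod 23, then count y ∈ F_23 with y² ≡ rhs.
  x = 0: rhs = 3, matching y values: 7, 16 (2 points).
  x = 1: rhs = 13, matching y values: 6, 17 (2 points).
  x = 2: rhs = 6, matching y values: 11, 12 (2 points).
  x = 3: rhs = 11, matching y values: none (0 points).
  x = 4: rhs = 11, matching y values: none (0 points).
  x = 5: rhs = 12, matching y values: 9, 14 (2 points).
  x = 6: rhs = 20, matching y values: none (0 points).
  x = 7: rhs = 18, matching y values: 8, 15 (2 points).
  x = 8: rhs = 12, matching y values: 9, 14 (2 points).
  x = 9: rhs = 8, matching y values: 10, 13 (2 points).
  x = 10: rhs = 12, matching y values: 9, 14 (2 points).
  x = 11: rhs = 7, matching y values: none (0 points).
  x = 12: rhs = 22, matching y values: none (0 points).
  x = 13: rhs = 17, matching y values: none (0 points).
  x = 14: rhs = 21, matching y values: none (0 points).
  x = 15: rhs = 17, matching y values: none (0 points).
  x = 16: rhs = 11, matching y values: none (0 points).
  x = 17: rhs = 9, matching y values: 3, 20 (2 points).
  x = 18: rhs = 17, matching y values: none (0 points).
  x = 19: rhs = 18, matching y values: 8, 15 (2 points).
  x = 20: rhs = 18, matching y values: 8, 15 (2 points).
  x = 21: rhs = 0, matching y values: 0 (1 points).
  x = 22: rhs = 16, matching y values: 4, 19 (2 points).
Total affine count: 25.
Full point count |E(F_23)| = 25 + 1 = 26.
Hasse bound: |26 − (23+1)| = |2| = 2 ≤ 2√23 ≈ 9.5917 ✓.


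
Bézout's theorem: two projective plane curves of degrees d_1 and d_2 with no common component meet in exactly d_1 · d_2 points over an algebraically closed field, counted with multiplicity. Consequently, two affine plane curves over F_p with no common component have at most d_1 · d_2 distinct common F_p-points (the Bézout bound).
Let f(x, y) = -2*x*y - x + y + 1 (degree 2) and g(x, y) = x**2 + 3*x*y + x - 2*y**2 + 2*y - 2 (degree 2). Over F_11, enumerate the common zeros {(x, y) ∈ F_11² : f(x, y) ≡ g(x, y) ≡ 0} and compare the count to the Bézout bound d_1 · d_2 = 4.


Common zeros: {(1, 0), (3, 4), (7, 8)}; count = 3; Bézout bound = 4.

deg(f) = 2, deg(g) = 2, so Bézout bound = 4.
Scan x ∈ F_11. For each x, list the y ∈ F_11 with f(x, y) ≡ 0 and those with g(x, y) ≡ 0 (mod 11); the common zeros in that column are the intersection.
  x = 0: f ≡ 0 at y ∈ {10}; g ≡ 0 at y ∈ ∅; common: ∅.
  x = 1: f ≡ 0 at y ∈ {0}; g ≡ 0 at y ∈ {0, 8}; common: {0}.
  x = 2: f ≡ 0 at y ∈ {7}; g ≡ 0 at y ∈ ∅; common: ∅.
  x = 3: f ≡ 0 at y ∈ {4}; g ≡ 0 at y ∈ {4, 7}; common: {4}.
  x = 4: f ≡ 0 at y ∈ {9}; g ≡ 0 at y ∈ ∅; common: ∅.
  x = 5: f ≡ 0 at y ∈ {2}; g ≡ 0 at y ∈ ∅; common: ∅.
  x = 6: f ≡ 0 at y ∈ ∅; g ≡ 0 at y ∈ {4, 6}; common: ∅.
  x = 7: f ≡ 0 at y ∈ {8}; g ≡ 0 at y ∈ {8, 9}; common: {8}.
  x = 8: f ≡ 0 at y ∈ {1}; g ≡ 0 at y ∈ {6, 7}; common: ∅.
  x = 9: f ≡ 0 at y ∈ {6}; g ≡ 0 at y ∈ {0, 9}; common: ∅.
  x = 10: f ≡ 0 at y ∈ {3}; g ≡ 0 at y ∈ ∅; common: ∅.
Collecting: common zeros = {(1, 0), (3, 4), (7, 8)}, so the count is 3.
Comparison with the Bézout bound: 3 ≤ 4 = deg(f)·deg(g), as expected for curves with no common component (the affine F_11-count falls short of the bound because intersections may lie at infinity, over extension fields, or carry multiplicity).


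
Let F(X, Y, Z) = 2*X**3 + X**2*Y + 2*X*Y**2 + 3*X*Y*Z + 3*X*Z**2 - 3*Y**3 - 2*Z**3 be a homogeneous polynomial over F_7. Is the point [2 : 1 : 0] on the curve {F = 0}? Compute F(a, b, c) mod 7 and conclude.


F(2,1,0) ≡ 0 (mod 7); P is on the curve.

Evaluate F(2, 1, 0) term-by-term (mod 7).
  2*X**3 ↦ 2·8·1·1 = 16
  X**2*Y ↦ 1·4·1·1 = 4
  2*X*Y**2 ↦ 2·2·1·1 = 4
  3*X*Y*Z ↦ 3·2·1·0 = 0
  3*X*Z**2 ↦ 3·2·1·0 = 0
  -3*Y**3 ↦ -3·1·1·1 = -3
  -2*Z**3 ↦ -2·1·1·0 = 0
Sum: F(2, 1, 0) = (16) + (4) + (4) + (0) + (0) + (-3) + (0) = 21.
Reducing mod 7: 21 ≡ 0 (mod 7).
Since F(a, b, c) ≡ 0 (mod 7), P lies on the curve.


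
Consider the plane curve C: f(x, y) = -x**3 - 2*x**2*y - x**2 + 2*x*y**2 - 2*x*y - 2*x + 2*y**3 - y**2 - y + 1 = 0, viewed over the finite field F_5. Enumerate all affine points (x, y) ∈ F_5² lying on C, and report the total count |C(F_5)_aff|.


Affine F_5-points: {(1, 1), (1, 3), (2, 0), (3, 2), (4, 2)}; count = 5.

For each of the 25 pairs (x, y) ∈ F_5², evaluate f(x, y) mod 5. Record the zeros.
  x = 0: [0↦1, 1↦1, 2↦1, 3↦3, 4↦4]  zeros at y ∈ ∅
  x = 1: [0↦2, 1↦0, 2↦2, 3↦0, 4↦1]  zeros at y ∈ {1, 3}
  x = 2: [0↦0, 1↦2, 2↦2, 3↦2, 4↦4]  zeros at y ∈ {0}
  x = 3: [0↦4, 1↦1, 2↦0, 3↦3, 4↦2]  zeros at y ∈ {2}
  x = 4: [0↦3, 1↦1, 2↦0, 3↦2, 4↦4]  zeros at y ∈ {2}
Collecting zeros: affine points = {(1, 1), (1, 3), (2, 0), (3, 2), (4, 2)}.
Total count |C(F_5)_aff| = 5.


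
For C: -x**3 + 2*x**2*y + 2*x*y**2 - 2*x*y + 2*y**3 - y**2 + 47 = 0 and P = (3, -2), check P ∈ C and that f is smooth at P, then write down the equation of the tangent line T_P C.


Tangent line at P: -39*x + 16*y + 149 = 0.

Step 1: f(3, -2) = 0, so P lies on C.
Step 2: partial derivatives
  f_x(x, y) = -3*x**2 + 4*x*y + 2*y**2 - 2*y, f_y(x, y) = 2*x**2 + 4*x*y - 2*x + 6*y**2 - 2*y.
  f_x(P) = -39, f_y(P) = 16 (gradient nonzero, so P is smooth).
Step 3: tangent line at P: -39·(x − 3) + 16·(y − -2) = 0.
Expanding: -39*x + 16*y + 149 = 0.


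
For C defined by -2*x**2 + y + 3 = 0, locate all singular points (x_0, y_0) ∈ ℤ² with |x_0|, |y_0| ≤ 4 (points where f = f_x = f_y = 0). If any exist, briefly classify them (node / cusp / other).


No singular points in the scanned grid; C is smooth there.

Compute partial derivatives:
  f_x = -4*x.
  f_y = 1.
f_y = 1 is a nonzero constant, so f_y never vanishes: no point (x, y) can satisfy f = f_x = f_y = 0. In particular no (x, y) ∈ {−4, ..., 4}² is singular; the curve is smooth.


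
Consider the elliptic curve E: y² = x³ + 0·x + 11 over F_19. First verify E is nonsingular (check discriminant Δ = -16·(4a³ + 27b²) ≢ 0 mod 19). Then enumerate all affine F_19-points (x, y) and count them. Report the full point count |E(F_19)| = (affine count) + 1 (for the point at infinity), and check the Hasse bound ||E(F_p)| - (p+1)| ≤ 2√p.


Affine points = {(0, 7), (0, 12), (2, 0), (3, 0), (10, 2), (10, 17), (13, 2), (13, 17), (14, 0), (15, 2), (15, 17)}; affine count = 11; |E(F_19)| = 12.

Discriminant check: Δ ∝ 4a³ + 27b² = 4·0³ + 27·11² = 4·0 + 27·121 ≡ 18 (mod 19). Nonzero ⇒ E is nonsingular.
For each x ∈ F_19, compute rhs = x³ + 0·x + 11 mod 19, then count y ∈ F_19 with y² ≡ rhs.
  x = 0: rhs = 11, matching y values: 7, 12 (2 points).
  x = 1: rhs = 12, matching y values: none (0 points).
  x = 2: rhs = 0, matching y values: 0 (1 points).
  x = 3: rhs = 0, matching y values: 0 (1 points).
  x = 4: rhs = 18, matching y values: none (0 points).
  x = 5: rhs = 3, matching y values: none (0 points).
  x = 6: rhs = 18, matching y values: none (0 points).
  x = 7: rhs = 12, matching y values: none (0 points).
  x = 8: rhs = 10, matching y values: none (0 points).
  x = 9: rhs = 18, matching y values: none (0 points).
  x = 10: rhs = 4, matching y values: 2, 17 (2 points).
  x = 11: rhs = 12, matching y values: none (0 points).
  x = 12: rhs = 10, matching y values: none (0 points).
  x = 13: rhs = 4, matching y values: 2, 17 (2 points).
  x = 14: rhs = 0, matching y values: 0 (1 points).
  x = 15: rhs = 4, matching y values: 2, 17 (2 points).
  x = 16: rhs = 3, matching y values: none (0 points).
  x = 17: rhs = 3, matching y values: none (0 points).
  x = 18: rhs = 10, matching y values: none (0 points).
Total affine count: 11.
Full point count |E(F_19)| = 11 + 1 = 12.
Hasse bound: |12 − (19+1)| = |-8| = 8 ≤ 2√19 ≈ 8.7178 ✓.


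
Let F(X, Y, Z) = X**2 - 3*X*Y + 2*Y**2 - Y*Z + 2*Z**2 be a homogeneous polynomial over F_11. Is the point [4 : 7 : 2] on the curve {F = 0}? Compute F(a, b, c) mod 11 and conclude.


F(4,7,2) ≡ 2 (mod 11); P is NOT on the curve.

Evaluate F(4, 7, 2) term-by-term (mod 11).
  X**2 ↦ 1·16·1·1 = 16
  -3*X*Y ↦ -3·4·7·1 = -84
  2*Y**2 ↦ 2·1·49·1 = 98
  -Y*Z ↦ -1·1·7·2 = -14
  2*Z**2 ↦ 2·1·1·4 = 8
Sum: F(4, 7, 2) = (16) + (-84) + (98) + (-14) + (8) = 24.
Reducing mod 11: 24 ≡ 2 (mod 11).
Since F(a, b, c) ≡ 2 ≠ 0 (mod 11), P does NOT lie on the curve.


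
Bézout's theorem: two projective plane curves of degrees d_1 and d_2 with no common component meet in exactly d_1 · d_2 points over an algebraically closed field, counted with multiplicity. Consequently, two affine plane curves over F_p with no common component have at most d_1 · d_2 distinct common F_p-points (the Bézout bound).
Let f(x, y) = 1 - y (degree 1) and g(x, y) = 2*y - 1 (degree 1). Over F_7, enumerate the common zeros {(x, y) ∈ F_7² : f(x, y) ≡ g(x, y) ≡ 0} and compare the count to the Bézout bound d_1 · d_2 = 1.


Common zeros: ∅; count = 0; Bézout bound = 1.

deg(f) = 1, deg(g) = 1, so Bézout bound = 1.
Scan x ∈ F_7. For each x, list the y ∈ F_7 with f(x, y) ≡ 0 and those with g(x, y) ≡ 0 (mod 7); the common zeros in that column are the intersection.
  x = 0: f ≡ 0 at y ∈ {1}; g ≡ 0 at y ∈ {4}; common: ∅.
  x = 1: f ≡ 0 at y ∈ {1}; g ≡ 0 at y ∈ {4}; common: ∅.
  x = 2: f ≡ 0 at y ∈ {1}; g ≡ 0 at y ∈ {4}; common: ∅.
  x = 3: f ≡ 0 at y ∈ {1}; g ≡ 0 at y ∈ {4}; common: ∅.
  x = 4: f ≡ 0 at y ∈ {1}; g ≡ 0 at y ∈ {4}; common: ∅.
  x = 5: f ≡ 0 at y ∈ {1}; g ≡ 0 at y ∈ {4}; common: ∅.
  x = 6: f ≡ 0 at y ∈ {1}; g ≡ 0 at y ∈ {4}; common: ∅.
Collecting: common zeros = ∅, so the count is 0.
Comparison with the Bézout bound: 0 ≤ 1 = deg(f)·deg(g), as expected for curves with no common component (the affine F_7-count falls short of the bound because intersections may lie at infinity, over extension fields, or carry multiplicity).


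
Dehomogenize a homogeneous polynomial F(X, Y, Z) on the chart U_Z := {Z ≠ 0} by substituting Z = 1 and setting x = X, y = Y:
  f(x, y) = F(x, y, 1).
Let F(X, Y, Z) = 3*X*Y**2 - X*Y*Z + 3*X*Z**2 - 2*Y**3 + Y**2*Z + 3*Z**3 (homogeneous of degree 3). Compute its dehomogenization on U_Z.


f(x, y) = 3*x*y**2 - x*y + 3*x - 2*y**3 + y**2 + 3

On U_Z we set Z = 1. Each monomial c·X^i·Y^j·Z^k in F becomes c·x^i·y^j·1^k = c·x^i·y^j.
Substituting Z = 1: F(X, Y, 1) = 3*x*y**2 - x*y + 3*x - 2*y**3 + y**2 + 3.
Note: deg(f) ≤ deg(F) = 3; strict inequality happens when F is divisible by Z (lost terms).


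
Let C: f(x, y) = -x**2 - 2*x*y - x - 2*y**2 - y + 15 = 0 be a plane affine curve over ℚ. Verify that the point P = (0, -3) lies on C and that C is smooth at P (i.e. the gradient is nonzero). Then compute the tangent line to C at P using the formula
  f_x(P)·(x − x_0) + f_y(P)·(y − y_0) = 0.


Tangent line at P: 5*x + 11*y + 33 = 0.

Step 1: f(0, -3) = 0, so P lies on C.
Step 2: partial derivatives
  f_x(x, y) = -2*x - 2*y - 1, f_y(x, y) = -2*x - 4*y - 1.
  f_x(P) = 5, f_y(P) = 11 (gradient nonzero, so P is smooth).
Step 3: tangent line at P: 5·(x − 0) + 11·(y − -3) = 0.
Expanding: 5*x + 11*y + 33 = 0.


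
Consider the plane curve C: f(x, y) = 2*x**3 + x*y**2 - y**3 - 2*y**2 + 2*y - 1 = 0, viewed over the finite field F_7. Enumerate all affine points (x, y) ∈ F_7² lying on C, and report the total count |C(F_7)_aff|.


Affine F_7-points: {(1, 2), (2, 6), (6, 6)}; count = 3.

For each of the 49 pairs (x, y) ∈ F_7², evaluate f(x, y) mod 7. Record the zeros.
  x = 0: [0↦6, 1↦5, 2↦1, 3↦2, 4↦2, 5↦2, 6↦3]  zeros at y ∈ ∅
  x = 1: [0↦1, 1↦1, 2↦0, 3↦6, 4↦6, 5↦1, 6↦6]  zeros at y ∈ {2}
  x = 2: [0↦1, 1↦2, 2↦4, 3↦1, 4↦1, 5↦5, 6↦0]  zeros at y ∈ {6}
  x = 3: [0↦4, 1↦6, 2↦4, 3↦6, 4↦6, 5↦5, 6↦4]  zeros at y ∈ ∅
  x = 4: [0↦1, 1↦4, 2↦5, 3↦5, 4↦5, 5↦6, 6↦2]  zeros at y ∈ ∅
  x = 5: [0↦4, 1↦1, 2↦5, 3↦3, 4↦3, 5↦6, 6↦6]  zeros at y ∈ ∅
  x = 6: [0↦4, 1↦2, 2↦2, 3↦5, 4↦5, 5↦3, 6↦0]  zeros at y ∈ {6}
Collecting zeros: affine points = {(1, 2), (2, 6), (6, 6)}.
Total count |C(F_7)_aff| = 3.


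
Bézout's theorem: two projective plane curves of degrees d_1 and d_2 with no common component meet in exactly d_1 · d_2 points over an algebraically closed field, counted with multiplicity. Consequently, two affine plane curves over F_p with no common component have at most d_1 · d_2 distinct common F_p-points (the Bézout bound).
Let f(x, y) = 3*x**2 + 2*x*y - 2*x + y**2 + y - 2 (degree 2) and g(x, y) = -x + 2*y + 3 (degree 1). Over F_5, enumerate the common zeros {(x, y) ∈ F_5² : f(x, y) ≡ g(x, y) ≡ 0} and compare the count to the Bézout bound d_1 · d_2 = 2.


Common zeros: {(0, 1), (2, 2)}; count = 2; Bézout bound = 2.

deg(f) = 2, deg(g) = 1, so Bézout bound = 2.
Scan x ∈ F_5. For each x, list the y ∈ F_5 with f(x, y) ≡ 0 and those with g(x, y) ≡ 0 (mod 5); the common zeros in that column are the intersection.
  x = 0: f ≡ 0 at y ∈ {1, 3}; g ≡ 0 at y ∈ {1}; common: {1}.
  x = 1: f ≡ 0 at y ∈ ∅; g ≡ 0 at y ∈ {4}; common: ∅.
  x = 2: f ≡ 0 at y ∈ {2, 3}; g ≡ 0 at y ∈ {2}; common: {2}.
  x = 3: f ≡ 0 at y ∈ ∅; g ≡ 0 at y ∈ {0}; common: ∅.
  x = 4: f ≡ 0 at y ∈ {2, 4}; g ≡ 0 at y ∈ {3}; common: ∅.
Collecting: common zeros = {(0, 1), (2, 2)}, so the count is 2.
Comparison with the Bézout bound: 2 ≤ 2 = deg(f)·deg(g), as expected for curves with no common component (the bound is attained).


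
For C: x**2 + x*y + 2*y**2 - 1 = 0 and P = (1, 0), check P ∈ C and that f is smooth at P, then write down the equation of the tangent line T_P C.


Tangent line at P: 2*x + y - 2 = 0.

Step 1: f(1, 0) = 0, so P lies on C.
Step 2: partial derivatives
  f_x(x, y) = 2*x + y, f_y(x, y) = x + 4*y.
  f_x(P) = 2, f_y(P) = 1 (gradient nonzero, so P is smooth).
Step 3: tangent line at P: 2·(x − 1) + 1·(y − 0) = 0.
Expanding: 2*x + y - 2 = 0.


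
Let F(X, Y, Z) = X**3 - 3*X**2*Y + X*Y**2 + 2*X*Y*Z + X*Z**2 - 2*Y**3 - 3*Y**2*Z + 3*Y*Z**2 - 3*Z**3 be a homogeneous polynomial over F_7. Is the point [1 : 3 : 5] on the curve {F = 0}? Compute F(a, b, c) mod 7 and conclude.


F(1,3,5) ≡ 4 (mod 7); P is NOT on the curve.

Evaluate F(1, 3, 5) term-by-term (mod 7).
  X**3 ↦ 1·1·1·1 = 1
  -3*X**2*Y ↦ -3·1·3·1 = -9
  X*Y**2 ↦ 1·1·9·1 = 9
  2*X*Y*Z ↦ 2·1·3·5 = 30
  X*Z**2 ↦ 1·1·1·25 = 25
  -2*Y**3 ↦ -2·1·27·1 = -54
  -3*Y**2*Z ↦ -3·1·9·5 = -135
  3*Y*Z**2 ↦ 3·1·3·25 = 225
  -3*Z**3 ↦ -3·1·1·125 = -375
Sum: F(1, 3, 5) = (1) + (-9) + (9) + (30) + (25) + (-54) + (-135) + (225) + (-375) = -283.
Reducing mod 7: -283 ≡ 4 (mod 7).
Since F(a, b, c) ≡ 4 ≠ 0 (mod 7), P does NOT lie on the curve.


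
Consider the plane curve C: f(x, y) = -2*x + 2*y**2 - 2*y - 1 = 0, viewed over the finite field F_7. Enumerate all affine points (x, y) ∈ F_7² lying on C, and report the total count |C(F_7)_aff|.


Affine F_7-points: {(1, 4), (2, 3), (2, 5), (3, 0), (3, 1), (5, 2), (5, 6)}; count = 7.

For each of the 49 pairs (x, y) ∈ F_7², evaluate f(x, y) mod 7. Record the zeros.
  x = 0: [0↦6, 1↦6, 2↦3, 3↦4, 4↦2, 5↦4, 6↦3]  zeros at y ∈ ∅
  x = 1: [0↦4, 1↦4, 2↦1, 3↦2, 4↦0, 5↦2, 6↦1]  zeros at y ∈ {4}
  x = 2: [0↦2, 1↦2, 2↦6, 3↦0, 4↦5, 5↦0, 6↦6]  zeros at y ∈ {3, 5}
  x = 3: [0↦0, 1↦0, 2↦4, 3↦5, 4↦3, 5↦5, 6↦4]  zeros at y ∈ {0, 1}
  x = 4: [0↦5, 1↦5, 2↦2, 3↦3, 4↦1, 5↦3, 6↦2]  zeros at y ∈ ∅
  x = 5: [0↦3, 1↦3, 2↦0, 3↦1, 4↦6, 5↦1, 6↦0]  zeros at y ∈ {2, 6}
  x = 6: [0↦1, 1↦1, 2↦5, 3↦6, 4↦4, 5↦6, 6↦5]  zeros at y ∈ ∅
Collecting zeros: affine points = {(1, 4), (2, 3), (2, 5), (3, 0), (3, 1), (5, 2), (5, 6)}.
Total count |C(F_7)_aff| = 7.


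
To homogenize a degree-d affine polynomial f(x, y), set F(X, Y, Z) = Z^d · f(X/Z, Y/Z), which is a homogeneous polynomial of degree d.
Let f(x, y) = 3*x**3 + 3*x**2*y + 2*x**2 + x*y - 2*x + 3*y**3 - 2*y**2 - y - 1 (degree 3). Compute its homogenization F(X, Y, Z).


F(X, Y, Z) = 3*X**3 + 3*X**2*Y + 2*X**2*Z + X*Y*Z - 2*X*Z**2 + 3*Y**3 - 2*Y**2*Z - Y*Z**2 - Z**3

deg(f) = 3.
Substitute x = X/Z, y = Y/Z into f, then multiply by Z^3.
  monomial 3·x^3·y^0 ↦ 3·X^3·Y^0·Z^0.
  monomial 3·x^2·y^1 ↦ 3·X^2·Y^1·Z^0.
  monomial 2·x^2·y^0 ↦ 2·X^2·Y^0·Z^1.
  monomial 1·x^1·y^1 ↦ 1·X^1·Y^1·Z^1.
  monomial -2·x^1·y^0 ↦ -2·X^1·Y^0·Z^2.
  monomial 3·x^0·y^3 ↦ 3·X^0·Y^3·Z^0.
  monomial -2·x^0·y^2 ↦ -2·X^0·Y^2·Z^1.
  monomial -1·x^0·y^1 ↦ -1·X^0·Y^1·Z^2.
  monomial -1·x^0·y^0 ↦ -1·X^0·Y^0·Z^3.
Collecting: F(X, Y, Z) = 3*X**3 + 3*X**2*Y + 2*X**2*Z + X*Y*Z - 2*X*Z**2 + 3*Y**3 - 2*Y**2*Z - Y*Z**2 - Z**3.


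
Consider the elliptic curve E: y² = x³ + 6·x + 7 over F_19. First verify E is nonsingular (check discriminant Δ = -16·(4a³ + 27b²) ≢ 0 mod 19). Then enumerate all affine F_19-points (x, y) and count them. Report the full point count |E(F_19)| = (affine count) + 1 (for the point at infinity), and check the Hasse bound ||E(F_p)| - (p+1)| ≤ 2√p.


Affine points = {(0, 8), (0, 11), (4, 0), (8, 4), (8, 15), (9, 7), (9, 12), (11, 6), (11, 13), (14, 2), (14, 17), (16, 0), (17, 5), (17, 14), (18, 0)}; affine count = 15; |E(F_19)| = 16.

Discriminant check: Δ ∝ 4a³ + 27b² = 4·6³ + 27·7² = 4·216 + 27·49 ≡ 2 (mod 19). Nonzero ⇒ E is nonsingular.
For each x ∈ F_19, compute rhs = x³ + 6·x + 7 mod 19, then count y ∈ F_19 with y² ≡ rhs.
  x = 0: rhs = 7, matching y values: 8, 11 (2 points).
  x = 1: rhs = 14, matching y values: none (0 points).
  x = 2: rhs = 8, matching y values: none (0 points).
  x = 3: rhs = 14, matching y values: none (0 points).
  x = 4: rhs = 0, matching y values: 0 (1 points).
  x = 5: rhs = 10, matching y values: none (0 points).
  x = 6: rhs = 12, matching y values: none (0 points).
  x = 7: rhs = 12, matching y values: none (0 points).
  x = 8: rhs = 16, matching y values: 4, 15 (2 points).
  x = 9: rhs = 11, matching y values: 7, 12 (2 points).
  x = 10: rhs = 3, matching y values: none (0 points).
  x = 11: rhs = 17, matching y values: 6, 13 (2 points).
  x = 12: rhs = 2, matching y values: none (0 points).
  x = 13: rhs = 2, matching y values: none (0 points).
  x = 14: rhs = 4, matching y values: 2, 17 (2 points).
  x = 15: rhs = 14, matching y values: none (0 points).
  x = 16: rhs = 0, matching y values: 0 (1 points).
  x = 17: rhs = 6, matching y values: 5, 14 (2 points).
  x = 18: rhs = 0, matching y values: 0 (1 points).
Total affine count: 15.
Full point count |E(F_19)| = 15 + 1 = 16.
Hasse bound: |16 − (19+1)| = |-4| = 4 ≤ 2√19 ≈ 8.7178 ✓.


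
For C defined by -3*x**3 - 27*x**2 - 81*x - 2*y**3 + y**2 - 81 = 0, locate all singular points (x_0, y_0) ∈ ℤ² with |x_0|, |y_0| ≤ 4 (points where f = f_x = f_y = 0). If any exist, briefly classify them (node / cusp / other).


Singular points: {(-3, 0)}; classification: cusp.

Compute partial derivatives:
  f_x = -9*x**2 - 54*x - 81.
  f_y = -6*y**2 + 2*y.
Scan x_0 ∈ {−4, ..., 4}. For each x_0, f_y(x_0, y) is a polynomial in y; find its integer roots y ∈ {−4, ..., 4}, then test f_x and f at those candidates.
  x = -4: f_y(-4, y) = -6*y**2 + 2*y; vanishes at y ∈ {0}. (-4, 0): f_x = -9 ≠ 0.
  x = -3: f_y(-3, y) = -6*y**2 + 2*y; vanishes at y ∈ {0}. (-3, 0): f_x = 0, f = 0 — SINGULAR.
  x = -2: f_y(-2, y) = -6*y**2 + 2*y; vanishes at y ∈ {0}. (-2, 0): f_x = -9 ≠ 0.
  x = -1: f_y(-1, y) = -6*y**2 + 2*y; vanishes at y ∈ {0}. (-1, 0): f_x = -36 ≠ 0.
  x = 0: f_y(0, y) = -6*y**2 + 2*y; vanishes at y ∈ {0}. (0, 0): f_x = -81 ≠ 0.
  x = 1: f_y(1, y) = -6*y**2 + 2*y; vanishes at y ∈ {0}. (1, 0): f_x = -144 ≠ 0.
  x = 2: f_y(2, y) = -6*y**2 + 2*y; vanishes at y ∈ {0}. (2, 0): f_x = -225 ≠ 0.
  x = 3: f_y(3, y) = -6*y**2 + 2*y; vanishes at y ∈ {0}. (3, 0): f_x = -324 ≠ 0.
  x = 4: f_y(4, y) = -6*y**2 + 2*y; vanishes at y ∈ {0}. (4, 0): f_x = -441 ≠ 0.
Only singular point on the grid: (-3, 0).
Classify: substitute x = -3 + u, y = 0 + v and expand: f = -3*u**3 - 2*v**3 + v**2.
No constant or linear terms (consistent with a singular point). Quadratic part: v**2. Cubic part: -3*u**3 - 2*v**3.
The quadratic part v**2 is a perfect square, so there is a single (double) tangent line v = 0, i.e. y = 0. Restricting the cubic part to that line (v = 0) leaves -3*u**3 ≠ 0, so f is not divisible by v and the branch is v² ≈ 3*u**3 to lowest order — this is a cusp.
Classification: cusp.


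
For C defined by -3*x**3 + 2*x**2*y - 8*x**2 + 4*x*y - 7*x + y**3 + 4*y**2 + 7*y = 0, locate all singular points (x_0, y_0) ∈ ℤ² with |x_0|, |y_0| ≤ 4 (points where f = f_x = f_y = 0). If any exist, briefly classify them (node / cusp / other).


Singular points: {(-1, -1)}; classification: node.

Compute partial derivatives:
  f_x = -9*x**2 + 4*x*y - 16*x + 4*y - 7.
  f_y = 2*x**2 + 4*x + 3*y**2 + 8*y + 7.
Scan x_0 ∈ {−4, ..., 4}. For each x_0, f_y(x_0, y) is a polynomial in y; find its integer roots y ∈ {−4, ..., 4}, then test f_x and f at those candidates.
  x = -4: f_y(-4, y) = 3*y**2 + 8*y + 23; no integer root y with |y| ≤ 4.
  x = -3: f_y(-3, y) = 3*y**2 + 8*y + 13; no integer root y with |y| ≤ 4.
  x = -2: f_y(-2, y) = 3*y**2 + 8*y + 7; no integer root y with |y| ≤ 4.
  x = -1: f_y(-1, y) = 3*y**2 + 8*y + 5; vanishes at y ∈ {-1}. (-1, -1): f_x = 0, f = 0 — SINGULAR.
  x = 0: f_y(0, y) = 3*y**2 + 8*y + 7; no integer root y with |y| ≤ 4.
  x = 1: f_y(1, y) = 3*y**2 + 8*y + 13; no integer root y with |y| ≤ 4.
  x = 2: f_y(2, y) = 3*y**2 + 8*y + 23; no integer root y with |y| ≤ 4.
  x = 3: f_y(3, y) = 3*y**2 + 8*y + 37; no integer root y with |y| ≤ 4.
  x = 4: f_y(4, y) = 3*y**2 + 8*y + 55; no integer root y with |y| ≤ 4.
Only singular point on the grid: (-1, -1).
Classify: substitute x = -1 + u, y = -1 + v and expand: f = -3*u**3 + 2*u**2*v - u**2 + v**3 + v**2.
No constant or linear terms (consistent with a singular point). Quadratic part: -u**2 + v**2. Cubic part: -3*u**3 + 2*u**2*v + v**3.
The quadratic part v**2 - u**2 = (v − u)(v + u) splits into two distinct linear factors, so there are two distinct tangent lines y − -1 = ±(x − -1) — this is a node (ordinary double point).
Classification: node.


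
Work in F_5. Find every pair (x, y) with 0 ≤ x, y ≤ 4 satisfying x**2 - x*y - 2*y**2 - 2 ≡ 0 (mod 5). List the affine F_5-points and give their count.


Affine F_5-points: {(0, 2), (0, 3), (2, 2), (3, 3)}; count = 4.

For each of the 25 pairs (x, y) ∈ F_5², evaluate f(x, y) mod 5. Record the zeros.
  x = 0: [0↦3, 1↦1, 2↦0, 3↦0, 4↦1]  zeros at y ∈ {2, 3}
  x = 1: [0↦4, 1↦1, 2↦4, 3↦3, 4↦3]  zeros at y ∈ ∅
  x = 2: [0↦2, 1↦3, 2↦0, 3↦3, 4↦2]  zeros at y ∈ {2}
  x = 3: [0↦2, 1↦2, 2↦3, 3↦0, 4↦3]  zeros at y ∈ {3}
  x = 4: [0↦4, 1↦3, 2↦3, 3↦4, 4↦1]  zeros at y ∈ ∅
Collecting zeros: affine points = {(0, 2), (0, 3), (2, 2), (3, 3)}.
Total count |C(F_5)_aff| = 4.


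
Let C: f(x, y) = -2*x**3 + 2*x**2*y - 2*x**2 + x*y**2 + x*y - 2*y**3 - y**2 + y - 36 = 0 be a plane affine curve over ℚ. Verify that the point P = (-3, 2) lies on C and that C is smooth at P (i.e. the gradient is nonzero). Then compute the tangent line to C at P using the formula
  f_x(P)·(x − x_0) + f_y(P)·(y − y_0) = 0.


Tangent line at P: -60*x - 24*y - 132 = 0.

Step 1: f(-3, 2) = 0, so P lies on C.
Step 2: partial derivatives
  f_x(x, y) = -6*x**2 + 4*x*y - 4*x + y**2 + y, f_y(x, y) = 2*x**2 + 2*x*y + x - 6*y**2 - 2*y + 1.
  f_x(P) = -60, f_y(P) = -24 (gradient nonzero, so P is smooth).
Step 3: tangent line at P: -60·(x − -3) + -24·(y − 2) = 0.
Expanding: -60*x - 24*y - 132 = 0.


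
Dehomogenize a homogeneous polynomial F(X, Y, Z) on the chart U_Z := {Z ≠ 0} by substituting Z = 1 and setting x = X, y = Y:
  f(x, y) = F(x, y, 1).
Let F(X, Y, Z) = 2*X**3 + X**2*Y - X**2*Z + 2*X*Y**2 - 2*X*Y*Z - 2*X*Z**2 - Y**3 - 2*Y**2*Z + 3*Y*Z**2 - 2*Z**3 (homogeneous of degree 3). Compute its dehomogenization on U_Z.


f(x, y) = 2*x**3 + x**2*y - x**2 + 2*x*y**2 - 2*x*y - 2*x - y**3 - 2*y**2 + 3*y - 2

On U_Z we set Z = 1. Each monomial c·X^i·Y^j·Z^k in F becomes c·x^i·y^j·1^k = c·x^i·y^j.
Substituting Z = 1: F(X, Y, 1) = 2*x**3 + x**2*y - x**2 + 2*x*y**2 - 2*x*y - 2*x - y**3 - 2*y**2 + 3*y - 2.
Note: deg(f) ≤ deg(F) = 3; strict inequality happens when F is divisible by Z (lost terms).


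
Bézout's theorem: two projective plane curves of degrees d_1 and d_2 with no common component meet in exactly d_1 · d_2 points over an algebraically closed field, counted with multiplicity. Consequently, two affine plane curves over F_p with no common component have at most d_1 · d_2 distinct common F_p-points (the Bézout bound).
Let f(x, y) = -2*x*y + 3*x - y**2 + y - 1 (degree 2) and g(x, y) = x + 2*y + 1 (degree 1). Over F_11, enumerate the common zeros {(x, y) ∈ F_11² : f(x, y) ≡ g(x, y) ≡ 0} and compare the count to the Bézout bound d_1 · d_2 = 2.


Common zeros: ∅; count = 0; Bézout bound = 2.

deg(f) = 2, deg(g) = 1, so Bézout bound = 2.
Scan x ∈ F_11. For each x, list the y ∈ F_11 with f(x, y) ≡ 0 and those with g(x, y) ≡ 0 (mod 11); the common zeros in that column are the intersection.
  x = 0: f ≡ 0 at y ∈ ∅; g ≡ 0 at y ∈ {5}; common: ∅.
  x = 1: f ≡ 0 at y ∈ {1, 9}; g ≡ 0 at y ∈ {10}; common: ∅.
  x = 2: f ≡ 0 at y ∈ ∅; g ≡ 0 at y ∈ {4}; common: ∅.
  x = 3: f ≡ 0 at y ∈ ∅; g ≡ 0 at y ∈ {9}; common: ∅.
  x = 4: f ≡ 0 at y ∈ {0, 4}; g ≡ 0 at y ∈ {3}; common: ∅.
  x = 5: f ≡ 0 at y ∈ {3, 10}; g ≡ 0 at y ∈ {8}; common: ∅.
  x = 6: f ≡ 0 at y ∈ ∅; g ≡ 0 at y ∈ {2}; common: ∅.
  x = 7: f ≡ 0 at y ∈ ∅; g ≡ 0 at y ∈ {7}; common: ∅.
  x = 8: f ≡ 0 at y ∈ {2, 5}; g ≡ 0 at y ∈ {1}; common: ∅.
  x = 9: f ≡ 0 at y ∈ ∅; g ≡ 0 at y ∈ {6}; common: ∅.
  x = 10: f ≡ 0 at y ∈ {6, 8}; g ≡ 0 at y ∈ {0}; common: ∅.
Collecting: common zeros = ∅, so the count is 0.
Comparison with the Bézout bound: 0 ≤ 2 = deg(f)·deg(g), as expected for curves with no common component (the affine F_11-count falls short of the bound because intersections may lie at infinity, over extension fields, or carry multiplicity).


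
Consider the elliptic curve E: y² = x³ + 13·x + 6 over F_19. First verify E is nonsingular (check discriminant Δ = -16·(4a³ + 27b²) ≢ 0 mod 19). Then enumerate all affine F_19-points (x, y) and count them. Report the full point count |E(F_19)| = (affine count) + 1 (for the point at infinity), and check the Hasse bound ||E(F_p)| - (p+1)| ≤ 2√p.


Affine points = {(0, 5), (0, 14), (1, 1), (1, 18), (5, 5), (5, 14), (9, 4), (9, 15), (11, 6), (11, 13), (12, 3), (12, 16), (13, 4), (13, 15), (14, 5), (14, 14), (15, 2), (15, 17), (16, 4), (16, 15), (18, 7), (18, 12)}; affine count = 22; |E(F_19)| = 23.

Discriminant check: Δ ∝ 4a³ + 27b² = 4·13³ + 27·6² = 4·2197 + 27·36 ≡ 13 (mod 19). Nonzero ⇒ E is nonsingular.
For each x ∈ F_19, compute rhs = x³ + 13·x + 6 mod 19, then count y ∈ F_19 with y² ≡ rhs.
  x = 0: rhs = 6, matching y values: 5, 14 (2 points).
  x = 1: rhs = 1, matching y values: 1, 18 (2 points).
  x = 2: rhs = 2, matching y values: none (0 points).
  x = 3: rhs = 15, matching y values: none (0 points).
  x = 4: rhs = 8, matching y values: none (0 points).
  x = 5: rhs = 6, matching y values: 5, 14 (2 points).
  x = 6: rhs = 15, matching y values: none (0 points).
  x = 7: rhs = 3, matching y values: none (0 points).
  x = 8: rhs = 14, matching y values: none (0 points).
  x = 9: rhs = 16, matching y values: 4, 15 (2 points).
  x = 10: rhs = 15, matching y values: none (0 points).
  x = 11: rhs = 17, matching y values: 6, 13 (2 points).
  x = 12: rhs = 9, matching y values: 3, 16 (2 points).
  x = 13: rhs = 16, matching y values: 4, 15 (2 points).
  x = 14: rhs = 6, matching y values: 5, 14 (2 points).
  x = 15: rhs = 4, matching y values: 2, 17 (2 points).
  x = 16: rhs = 16, matching y values: 4, 15 (2 points).
  x = 17: rhs = 10, matching y values: none (0 points).
  x = 18: rhs = 11, matching y values: 7, 12 (2 points).
Total affine count: 22.
Full point count |E(F_19)| = 22 + 1 = 23.
Hasse bound: |23 − (19+1)| = |3| = 3 ≤ 2√19 ≈ 8.7178 ✓.


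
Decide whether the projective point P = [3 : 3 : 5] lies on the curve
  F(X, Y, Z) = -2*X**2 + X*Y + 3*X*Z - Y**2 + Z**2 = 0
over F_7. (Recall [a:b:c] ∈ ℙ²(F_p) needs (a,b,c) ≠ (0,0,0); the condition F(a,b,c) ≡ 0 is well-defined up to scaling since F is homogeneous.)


F(3,3,5) ≡ 3 (mod 7); P is NOT on the curve.

Evaluate F(3, 3, 5) term-by-term (mod 7).
  -2*X**2 ↦ -2·9·1·1 = -18
  X*Y ↦ 1·3·3·1 = 9
  3*X*Z ↦ 3·3·1·5 = 45
  -Y**2 ↦ -1·1·9·1 = -9
  Z**2 ↦ 1·1·1·25 = 25
Sum: F(3, 3, 5) = (-18) + (9) + (45) + (-9) + (25) = 52.
Reducing mod 7: 52 ≡ 3 (mod 7).
Since F(a, b, c) ≡ 3 ≠ 0 (mod 7), P does NOT lie on the curve.


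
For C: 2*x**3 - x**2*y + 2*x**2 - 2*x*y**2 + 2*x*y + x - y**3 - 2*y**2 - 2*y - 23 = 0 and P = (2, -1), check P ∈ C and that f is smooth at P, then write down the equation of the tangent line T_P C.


Tangent line at P: 33*x + 7*y - 59 = 0.

Step 1: f(2, -1) = 0, so P lies on C.
Step 2: partial derivatives
  f_x(x, y) = 6*x**2 - 2*x*y + 4*x - 2*y**2 + 2*y + 1, f_y(x, y) = -x**2 - 4*x*y + 2*x - 3*y**2 - 4*y - 2.
  f_x(P) = 33, f_y(P) = 7 (gradient nonzero, so P is smooth).
Step 3: tangent line at P: 33·(x − 2) + 7·(y − -1) = 0.
Expanding: 33*x + 7*y - 59 = 0.


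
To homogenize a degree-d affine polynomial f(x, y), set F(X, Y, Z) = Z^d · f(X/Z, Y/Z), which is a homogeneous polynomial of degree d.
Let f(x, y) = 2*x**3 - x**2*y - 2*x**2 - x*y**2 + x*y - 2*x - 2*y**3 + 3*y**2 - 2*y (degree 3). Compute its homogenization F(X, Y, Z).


F(X, Y, Z) = 2*X**3 - X**2*Y - 2*X**2*Z - X*Y**2 + X*Y*Z - 2*X*Z**2 - 2*Y**3 + 3*Y**2*Z - 2*Y*Z**2

deg(f) = 3.
Substitute x = X/Z, y = Y/Z into f, then multiply by Z^3.
  monomial 2·x^3·y^0 ↦ 2·X^3·Y^0·Z^0.
  monomial -1·x^2·y^1 ↦ -1·X^2·Y^1·Z^0.
  monomial -2·x^2·y^0 ↦ -2·X^2·Y^0·Z^1.
  monomial -1·x^1·y^2 ↦ -1·X^1·Y^2·Z^0.
  monomial 1·x^1·y^1 ↦ 1·X^1·Y^1·Z^1.
  monomial -2·x^1·y^0 ↦ -2·X^1·Y^0·Z^2.
  monomial -2·x^0·y^3 ↦ -2·X^0·Y^3·Z^0.
  monomial 3·x^0·y^2 ↦ 3·X^0·Y^2·Z^1.
  monomial -2·x^0·y^1 ↦ -2·X^0·Y^1·Z^2.
Collecting: F(X, Y, Z) = 2*X**3 - X**2*Y - 2*X**2*Z - X*Y**2 + X*Y*Z - 2*X*Z**2 - 2*Y**3 + 3*Y**2*Z - 2*Y*Z**2.


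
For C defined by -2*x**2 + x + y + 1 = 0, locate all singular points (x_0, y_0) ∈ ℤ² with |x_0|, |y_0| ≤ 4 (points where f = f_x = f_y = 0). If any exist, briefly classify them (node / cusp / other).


No singular points in the scanned grid; C is smooth there.

Compute partial derivatives:
  f_x = 1 - 4*x.
  f_y = 1.
f_y = 1 is a nonzero constant, so f_y never vanishes: no point (x, y) can satisfy f = f_x = f_y = 0. In particular no (x, y) ∈ {−4, ..., 4}² is singular; the curve is smooth.


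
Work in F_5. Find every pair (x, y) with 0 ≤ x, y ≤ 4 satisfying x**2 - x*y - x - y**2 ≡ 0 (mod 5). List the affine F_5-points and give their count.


Affine F_5-points: {(0, 0), (1, 0), (1, 4), (4, 2), (4, 4)}; count = 5.

For each of the 25 pairs (x, y) ∈ F_5², evaluate f(x, y) mod 5. Record the zeros.
  x = 0: [0↦0, 1↦4, 2↦1, 3↦1, 4↦4]  zeros at y ∈ {0}
  x = 1: [0↦0, 1↦3, 2↦4, 3↦3, 4↦0]  zeros at y ∈ {0, 4}
  x = 2: [0↦2, 1↦4, 2↦4, 3↦2, 4↦3]  zeros at y ∈ ∅
  x = 3: [0↦1, 1↦2, 2↦1, 3↦3, 4↦3]  zeros at y ∈ ∅
  x = 4: [0↦2, 1↦2, 2↦0, 3↦1, 4↦0]  zeros at y ∈ {2, 4}
Collecting zeros: affine points = {(0, 0), (1, 0), (1, 4), (4, 2), (4, 4)}.
Total count |C(F_5)_aff| = 5.


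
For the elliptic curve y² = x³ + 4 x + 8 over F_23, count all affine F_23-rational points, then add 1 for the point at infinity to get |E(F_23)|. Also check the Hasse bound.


Affine points = {(0, 10), (0, 13), (1, 6), (1, 17), (2, 1), (2, 22), (3, 1), (3, 22), (6, 8), (6, 15), (8, 0), (10, 6), (10, 17), (11, 7), (11, 16), (12, 6), (12, 17), (13, 7), (13, 16), (14, 5), (14, 18), (15, 4), (15, 19), (18, 1), (18, 22), (22, 7), (22, 16)}; affine count = 27; |E(F_23)| = 28.

Discriminant check: Δ ∝ 4a³ + 27b² = 4·4³ + 27·8² = 4·64 + 27·64 ≡ 6 (mod 23). Nonzero ⇒ E is nonsingular.
For each x ∈ F_23, compute rhs = x³ + 4·x + 8 mod 23, then count y ∈ F_23 with y² ≡ rhs.
  x = 0: rhs = 8, matching y values: 10, 13 (2 points).
  x = 1: rhs = 13, matching y values: 6, 17 (2 points).
  x = 2: rhs = 1, matching y values: 1, 22 (2 points).
  x = 3: rhs = 1, matching y values: 1, 22 (2 points).
  x = 4: rhs = 19, matching y values: none (0 points).
  x = 5: rhs = 15, matching y values: none (0 points).
  x = 6: rhs = 18, matching y values: 8, 15 (2 points).
  x = 7: rhs = 11, matching y values: none (0 points).
  x = 8: rhs = 0, matching y values: 0 (1 points).
  x = 9: rhs = 14, matching y values: none (0 points).
  x = 10: rhs = 13, matching y values: 6, 17 (2 points).
  x = 11: rhs = 3, matching y values: 7, 16 (2 points).
  x = 12: rhs = 13, matching y values: 6, 17 (2 points).
  x = 13: rhs = 3, matching y values: 7, 16 (2 points).
  x = 14: rhs = 2, matching y values: 5, 18 (2 points).
  x = 15: rhs = 16, matching y values: 4, 19 (2 points).
  x = 16: rhs = 5, matching y values: none (0 points).
  x = 17: rhs = 21, matching y values: none (0 points).
  x = 18: rhs = 1, matching y values: 1, 22 (2 points).
  x = 19: rhs = 20, matching y values: none (0 points).
  x = 20: rhs = 15, matching y values: none (0 points).
  x = 21: rhs = 15, matching y values: none (0 points).
  x = 22: rhs = 3, matching y values: 7, 16 (2 points).
Total affine count: 27.
Full point count |E(F_23)| = 27 + 1 = 28.
Hasse bound: |28 − (23+1)| = |4| = 4 ≤ 2√23 ≈ 9.5917 ✓.
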